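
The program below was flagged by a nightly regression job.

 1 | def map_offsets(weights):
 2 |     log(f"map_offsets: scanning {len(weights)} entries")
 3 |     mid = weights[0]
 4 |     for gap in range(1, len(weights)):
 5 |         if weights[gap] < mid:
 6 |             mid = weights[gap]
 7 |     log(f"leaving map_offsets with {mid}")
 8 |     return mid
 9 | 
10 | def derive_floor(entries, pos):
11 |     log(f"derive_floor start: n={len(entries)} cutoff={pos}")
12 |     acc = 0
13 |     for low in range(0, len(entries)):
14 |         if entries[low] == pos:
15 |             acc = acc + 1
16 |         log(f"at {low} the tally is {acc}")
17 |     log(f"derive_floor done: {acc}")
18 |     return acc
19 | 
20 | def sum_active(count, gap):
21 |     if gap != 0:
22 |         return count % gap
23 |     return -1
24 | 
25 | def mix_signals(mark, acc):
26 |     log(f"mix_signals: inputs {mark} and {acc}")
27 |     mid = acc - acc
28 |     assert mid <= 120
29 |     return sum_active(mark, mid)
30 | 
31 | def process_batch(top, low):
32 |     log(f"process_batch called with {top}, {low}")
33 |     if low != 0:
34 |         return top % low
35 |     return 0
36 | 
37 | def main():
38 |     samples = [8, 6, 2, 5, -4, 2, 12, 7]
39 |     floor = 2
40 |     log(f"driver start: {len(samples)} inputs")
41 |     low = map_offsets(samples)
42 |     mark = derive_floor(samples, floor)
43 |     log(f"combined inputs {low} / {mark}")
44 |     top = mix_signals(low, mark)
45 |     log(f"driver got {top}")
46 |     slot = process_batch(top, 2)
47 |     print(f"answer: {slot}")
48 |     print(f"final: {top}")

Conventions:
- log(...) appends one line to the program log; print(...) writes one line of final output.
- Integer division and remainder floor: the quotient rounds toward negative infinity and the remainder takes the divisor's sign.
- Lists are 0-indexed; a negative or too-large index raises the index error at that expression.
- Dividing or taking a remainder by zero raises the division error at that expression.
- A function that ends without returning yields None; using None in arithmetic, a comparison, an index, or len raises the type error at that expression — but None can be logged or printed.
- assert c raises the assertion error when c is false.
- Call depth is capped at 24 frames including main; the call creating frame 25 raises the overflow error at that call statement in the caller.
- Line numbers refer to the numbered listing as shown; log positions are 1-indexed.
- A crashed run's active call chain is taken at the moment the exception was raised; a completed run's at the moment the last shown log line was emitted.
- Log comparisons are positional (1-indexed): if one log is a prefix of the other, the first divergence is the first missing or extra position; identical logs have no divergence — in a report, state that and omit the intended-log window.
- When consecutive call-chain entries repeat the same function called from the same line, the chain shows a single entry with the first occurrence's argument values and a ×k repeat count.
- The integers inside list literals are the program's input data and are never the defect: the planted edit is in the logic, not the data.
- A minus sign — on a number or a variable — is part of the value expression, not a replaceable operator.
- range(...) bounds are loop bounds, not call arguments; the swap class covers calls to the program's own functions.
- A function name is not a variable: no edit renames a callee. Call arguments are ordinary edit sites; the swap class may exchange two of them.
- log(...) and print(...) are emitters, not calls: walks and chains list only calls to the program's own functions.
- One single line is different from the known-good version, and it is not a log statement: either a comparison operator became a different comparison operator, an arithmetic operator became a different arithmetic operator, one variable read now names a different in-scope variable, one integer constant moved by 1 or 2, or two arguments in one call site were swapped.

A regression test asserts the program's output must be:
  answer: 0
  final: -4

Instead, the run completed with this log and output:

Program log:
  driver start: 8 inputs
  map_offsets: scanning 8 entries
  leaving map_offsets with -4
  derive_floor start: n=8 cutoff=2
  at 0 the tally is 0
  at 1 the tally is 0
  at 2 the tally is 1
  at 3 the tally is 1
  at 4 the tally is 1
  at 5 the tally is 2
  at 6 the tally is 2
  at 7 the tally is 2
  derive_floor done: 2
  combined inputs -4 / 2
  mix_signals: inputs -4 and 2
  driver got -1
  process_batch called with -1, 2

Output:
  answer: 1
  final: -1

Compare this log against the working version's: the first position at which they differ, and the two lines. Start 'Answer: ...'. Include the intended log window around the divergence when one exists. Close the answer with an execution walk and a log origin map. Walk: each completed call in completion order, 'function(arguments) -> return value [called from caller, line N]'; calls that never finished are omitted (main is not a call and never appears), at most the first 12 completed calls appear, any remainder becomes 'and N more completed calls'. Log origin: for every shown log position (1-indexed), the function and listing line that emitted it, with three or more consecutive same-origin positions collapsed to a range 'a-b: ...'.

Answer: position 16 — the shown line 'driver got -1' should read 'driver got -4'.
Intended log window:
  14: combined inputs -4 / 2
  15: mix_signals: inputs -4 and 2
  16: driver got -4
  17: process_batch called with -4, 2
Execution walk:
  map_offsets([8, 6, 2, 5, -4, 2, 12, 7]) -> -4  [called from main, line 41]
  derive_floor([8, 6, 2, 5, -4, 2, 12, 7], 2) -> 2  [called from main, line 42]
  sum_active(-4, 0) -> -1  [called from mix_signals, line 29]
  mix_signals(-4, 2) -> -1  [called from main, line 44]
  process_batch(-1, 2) -> 1  [called from main, line 46]
Log line origins:
  1 — main, line 40
  2 — map_offsets, line 2
  3 — map_offsets, line 7
  4 — derive_floor, line 11
  5-12 — derive_floor, line 16
  13 — derive_floor, line 17
  14 — main, line 43
  15 — mix_signals, line 26
  16 — main, line 45
  17 — process_batch, line 32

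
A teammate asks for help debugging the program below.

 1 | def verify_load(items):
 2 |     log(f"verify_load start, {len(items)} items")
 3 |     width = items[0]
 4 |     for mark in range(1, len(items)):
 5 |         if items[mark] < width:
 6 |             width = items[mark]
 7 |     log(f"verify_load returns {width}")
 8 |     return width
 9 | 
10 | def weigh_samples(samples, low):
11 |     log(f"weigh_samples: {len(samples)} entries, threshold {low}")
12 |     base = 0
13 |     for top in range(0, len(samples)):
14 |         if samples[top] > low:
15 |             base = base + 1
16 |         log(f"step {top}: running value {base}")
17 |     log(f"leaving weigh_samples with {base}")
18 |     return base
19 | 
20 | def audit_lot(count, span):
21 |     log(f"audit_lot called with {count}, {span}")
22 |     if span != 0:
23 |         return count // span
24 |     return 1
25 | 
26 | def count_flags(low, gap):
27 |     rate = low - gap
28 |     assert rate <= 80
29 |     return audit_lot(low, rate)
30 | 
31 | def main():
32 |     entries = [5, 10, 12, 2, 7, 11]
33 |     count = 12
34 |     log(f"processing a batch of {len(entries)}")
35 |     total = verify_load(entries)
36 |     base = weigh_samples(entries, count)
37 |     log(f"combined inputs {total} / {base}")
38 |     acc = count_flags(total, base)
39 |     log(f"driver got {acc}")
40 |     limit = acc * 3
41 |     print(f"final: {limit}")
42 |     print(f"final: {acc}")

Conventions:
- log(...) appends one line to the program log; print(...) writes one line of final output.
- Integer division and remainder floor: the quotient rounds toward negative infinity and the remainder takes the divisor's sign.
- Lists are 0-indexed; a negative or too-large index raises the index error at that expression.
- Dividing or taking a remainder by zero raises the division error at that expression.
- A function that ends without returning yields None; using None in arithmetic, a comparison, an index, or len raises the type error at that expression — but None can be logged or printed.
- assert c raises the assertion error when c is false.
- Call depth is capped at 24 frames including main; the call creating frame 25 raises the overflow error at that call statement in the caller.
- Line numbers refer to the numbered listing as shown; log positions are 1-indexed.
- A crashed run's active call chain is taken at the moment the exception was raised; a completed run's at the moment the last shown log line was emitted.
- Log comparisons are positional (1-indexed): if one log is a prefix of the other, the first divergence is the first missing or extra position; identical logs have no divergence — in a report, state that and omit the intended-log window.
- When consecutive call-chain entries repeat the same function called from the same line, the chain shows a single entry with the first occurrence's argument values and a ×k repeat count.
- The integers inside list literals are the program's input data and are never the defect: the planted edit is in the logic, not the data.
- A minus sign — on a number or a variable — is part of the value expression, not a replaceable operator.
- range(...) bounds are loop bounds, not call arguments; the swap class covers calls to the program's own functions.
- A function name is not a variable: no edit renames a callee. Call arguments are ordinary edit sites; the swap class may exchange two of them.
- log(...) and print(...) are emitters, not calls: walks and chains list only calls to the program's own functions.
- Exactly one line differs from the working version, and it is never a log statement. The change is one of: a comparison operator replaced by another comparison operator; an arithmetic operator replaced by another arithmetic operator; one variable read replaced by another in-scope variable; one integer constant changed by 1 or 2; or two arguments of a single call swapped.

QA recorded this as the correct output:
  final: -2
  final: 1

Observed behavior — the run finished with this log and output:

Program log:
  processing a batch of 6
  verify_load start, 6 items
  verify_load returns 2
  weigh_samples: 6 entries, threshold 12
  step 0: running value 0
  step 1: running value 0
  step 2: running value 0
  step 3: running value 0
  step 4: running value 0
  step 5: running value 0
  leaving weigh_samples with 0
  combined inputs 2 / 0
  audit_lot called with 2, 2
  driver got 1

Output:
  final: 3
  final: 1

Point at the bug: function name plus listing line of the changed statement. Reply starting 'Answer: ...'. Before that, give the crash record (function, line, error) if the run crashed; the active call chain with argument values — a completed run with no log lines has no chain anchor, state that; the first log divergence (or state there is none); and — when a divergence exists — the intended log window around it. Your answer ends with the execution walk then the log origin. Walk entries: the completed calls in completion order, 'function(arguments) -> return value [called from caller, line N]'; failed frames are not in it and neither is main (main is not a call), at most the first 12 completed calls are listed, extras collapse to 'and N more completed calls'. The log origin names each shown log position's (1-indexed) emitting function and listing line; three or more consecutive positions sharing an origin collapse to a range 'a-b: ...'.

Answer: the defect is in main at line 40.
The tell: Nothing in the log betrays the bug — only the output does.
Call chain: main.
First divergence: none; the two logs match at every position.
Execution walk:
  verify_load([5, 10, 12, 2, 7, 11]) -> 2  [called from main, line 35]
  weigh_samples([5, 10, 12, 2, 7, 11], 12) -> 0  [called from main, line 36]
  audit_lot(2, 2) -> 1  [called from count_flags, line 29]
  count_flags(2, 0) -> 1  [called from main, line 38]
Log line origins:
  1: logged in main at line 34
  2: logged in verify_load at line 2
  3: logged in verify_load at line 7
  4: logged in weigh_samples at line 11
  5-10: logged in weigh_samples at line 16
  11: logged in weigh_samples at line 17
  12: logged in main at line 37
  13: logged in audit_lot at line 21
  14: logged in main at line 39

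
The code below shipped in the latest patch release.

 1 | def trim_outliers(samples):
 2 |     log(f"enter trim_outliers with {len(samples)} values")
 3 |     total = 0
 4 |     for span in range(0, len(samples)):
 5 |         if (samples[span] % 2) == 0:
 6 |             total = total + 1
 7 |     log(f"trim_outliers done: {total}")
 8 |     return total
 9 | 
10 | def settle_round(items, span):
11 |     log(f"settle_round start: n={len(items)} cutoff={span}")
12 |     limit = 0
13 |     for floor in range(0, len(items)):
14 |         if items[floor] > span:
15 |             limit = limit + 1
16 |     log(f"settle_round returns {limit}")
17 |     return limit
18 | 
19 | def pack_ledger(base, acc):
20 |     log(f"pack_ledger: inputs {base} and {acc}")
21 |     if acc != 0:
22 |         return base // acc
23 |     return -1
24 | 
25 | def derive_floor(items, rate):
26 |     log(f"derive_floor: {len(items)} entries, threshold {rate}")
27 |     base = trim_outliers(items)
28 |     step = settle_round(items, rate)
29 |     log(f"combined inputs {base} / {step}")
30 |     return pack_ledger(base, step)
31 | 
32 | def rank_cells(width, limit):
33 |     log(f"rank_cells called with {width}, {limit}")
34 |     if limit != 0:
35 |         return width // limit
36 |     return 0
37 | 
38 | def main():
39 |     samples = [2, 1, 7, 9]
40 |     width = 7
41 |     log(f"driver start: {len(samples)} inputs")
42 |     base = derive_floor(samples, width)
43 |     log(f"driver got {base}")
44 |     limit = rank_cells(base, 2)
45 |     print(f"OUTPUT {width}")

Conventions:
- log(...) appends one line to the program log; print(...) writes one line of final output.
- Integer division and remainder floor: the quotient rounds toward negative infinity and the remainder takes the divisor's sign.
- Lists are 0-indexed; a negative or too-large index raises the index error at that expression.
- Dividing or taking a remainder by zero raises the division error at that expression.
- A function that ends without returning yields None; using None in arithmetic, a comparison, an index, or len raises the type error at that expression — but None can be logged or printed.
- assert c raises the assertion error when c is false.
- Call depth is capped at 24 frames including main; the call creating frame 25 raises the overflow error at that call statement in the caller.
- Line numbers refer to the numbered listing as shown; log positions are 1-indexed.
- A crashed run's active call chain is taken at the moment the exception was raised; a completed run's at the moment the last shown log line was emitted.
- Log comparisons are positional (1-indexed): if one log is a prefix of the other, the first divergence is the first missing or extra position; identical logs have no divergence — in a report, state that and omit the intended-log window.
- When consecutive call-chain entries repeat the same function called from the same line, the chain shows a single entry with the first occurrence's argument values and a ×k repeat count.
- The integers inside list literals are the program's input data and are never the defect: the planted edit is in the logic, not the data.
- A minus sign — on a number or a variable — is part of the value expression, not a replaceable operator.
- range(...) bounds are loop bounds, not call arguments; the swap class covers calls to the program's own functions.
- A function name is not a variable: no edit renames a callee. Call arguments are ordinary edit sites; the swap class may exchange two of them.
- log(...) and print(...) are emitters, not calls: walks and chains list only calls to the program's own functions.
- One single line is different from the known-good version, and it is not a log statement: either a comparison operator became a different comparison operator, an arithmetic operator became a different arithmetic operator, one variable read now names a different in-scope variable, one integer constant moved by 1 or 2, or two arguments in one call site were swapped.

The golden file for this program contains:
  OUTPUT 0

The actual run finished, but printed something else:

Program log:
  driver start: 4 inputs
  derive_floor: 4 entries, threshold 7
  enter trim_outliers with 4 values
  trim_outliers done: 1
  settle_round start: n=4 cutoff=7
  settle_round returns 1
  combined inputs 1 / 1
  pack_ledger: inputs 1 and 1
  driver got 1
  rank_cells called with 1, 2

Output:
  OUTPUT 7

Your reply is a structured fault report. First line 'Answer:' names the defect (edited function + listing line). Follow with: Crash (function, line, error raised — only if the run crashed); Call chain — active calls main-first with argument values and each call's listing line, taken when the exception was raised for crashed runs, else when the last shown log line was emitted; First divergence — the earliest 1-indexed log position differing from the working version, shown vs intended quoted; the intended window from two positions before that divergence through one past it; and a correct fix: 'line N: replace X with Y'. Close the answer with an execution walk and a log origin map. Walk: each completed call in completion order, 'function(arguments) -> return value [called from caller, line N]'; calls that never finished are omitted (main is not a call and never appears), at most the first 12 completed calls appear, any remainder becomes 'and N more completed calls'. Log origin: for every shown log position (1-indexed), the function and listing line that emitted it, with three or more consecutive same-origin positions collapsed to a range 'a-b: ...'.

Answer: the defect is in main at line 45.
Core observation: Log streams are identical — the defect surfaces only in the printed output.
Call chain: main -> rank_cells(1, 2) (called at line 44).
First divergence: none; the two logs match at every position.
Execution walk:
  trim_outliers([2, 1, 7, 9]) -> 1  [called from derive_floor, line 27]
  settle_round([2, 1, 7, 9], 7) -> 1  [called from derive_floor, line 28]
  pack_ledger(1, 1) -> 1  [called from derive_floor, line 30]
  derive_floor([2, 1, 7, 9], 7) -> 1  [called from main, line 42]
  rank_cells(1, 2) -> 0  [called from main, line 44]
Log origins:
  1: emitted by main (line 41)
  2: emitted by derive_floor (line 26)
  3: emitted by trim_outliers (line 2)
  4: emitted by trim_outliers (line 7)
  5: emitted by settle_round (line 11)
  6: emitted by settle_round (line 16)
  7: emitted by derive_floor (line 29)
  8: emitted by pack_ledger (line 20)
  9: emitted by main (line 43)
  10: emitted by rank_cells (line 33)
A correct fix: line 45: replace `width` with `limit`.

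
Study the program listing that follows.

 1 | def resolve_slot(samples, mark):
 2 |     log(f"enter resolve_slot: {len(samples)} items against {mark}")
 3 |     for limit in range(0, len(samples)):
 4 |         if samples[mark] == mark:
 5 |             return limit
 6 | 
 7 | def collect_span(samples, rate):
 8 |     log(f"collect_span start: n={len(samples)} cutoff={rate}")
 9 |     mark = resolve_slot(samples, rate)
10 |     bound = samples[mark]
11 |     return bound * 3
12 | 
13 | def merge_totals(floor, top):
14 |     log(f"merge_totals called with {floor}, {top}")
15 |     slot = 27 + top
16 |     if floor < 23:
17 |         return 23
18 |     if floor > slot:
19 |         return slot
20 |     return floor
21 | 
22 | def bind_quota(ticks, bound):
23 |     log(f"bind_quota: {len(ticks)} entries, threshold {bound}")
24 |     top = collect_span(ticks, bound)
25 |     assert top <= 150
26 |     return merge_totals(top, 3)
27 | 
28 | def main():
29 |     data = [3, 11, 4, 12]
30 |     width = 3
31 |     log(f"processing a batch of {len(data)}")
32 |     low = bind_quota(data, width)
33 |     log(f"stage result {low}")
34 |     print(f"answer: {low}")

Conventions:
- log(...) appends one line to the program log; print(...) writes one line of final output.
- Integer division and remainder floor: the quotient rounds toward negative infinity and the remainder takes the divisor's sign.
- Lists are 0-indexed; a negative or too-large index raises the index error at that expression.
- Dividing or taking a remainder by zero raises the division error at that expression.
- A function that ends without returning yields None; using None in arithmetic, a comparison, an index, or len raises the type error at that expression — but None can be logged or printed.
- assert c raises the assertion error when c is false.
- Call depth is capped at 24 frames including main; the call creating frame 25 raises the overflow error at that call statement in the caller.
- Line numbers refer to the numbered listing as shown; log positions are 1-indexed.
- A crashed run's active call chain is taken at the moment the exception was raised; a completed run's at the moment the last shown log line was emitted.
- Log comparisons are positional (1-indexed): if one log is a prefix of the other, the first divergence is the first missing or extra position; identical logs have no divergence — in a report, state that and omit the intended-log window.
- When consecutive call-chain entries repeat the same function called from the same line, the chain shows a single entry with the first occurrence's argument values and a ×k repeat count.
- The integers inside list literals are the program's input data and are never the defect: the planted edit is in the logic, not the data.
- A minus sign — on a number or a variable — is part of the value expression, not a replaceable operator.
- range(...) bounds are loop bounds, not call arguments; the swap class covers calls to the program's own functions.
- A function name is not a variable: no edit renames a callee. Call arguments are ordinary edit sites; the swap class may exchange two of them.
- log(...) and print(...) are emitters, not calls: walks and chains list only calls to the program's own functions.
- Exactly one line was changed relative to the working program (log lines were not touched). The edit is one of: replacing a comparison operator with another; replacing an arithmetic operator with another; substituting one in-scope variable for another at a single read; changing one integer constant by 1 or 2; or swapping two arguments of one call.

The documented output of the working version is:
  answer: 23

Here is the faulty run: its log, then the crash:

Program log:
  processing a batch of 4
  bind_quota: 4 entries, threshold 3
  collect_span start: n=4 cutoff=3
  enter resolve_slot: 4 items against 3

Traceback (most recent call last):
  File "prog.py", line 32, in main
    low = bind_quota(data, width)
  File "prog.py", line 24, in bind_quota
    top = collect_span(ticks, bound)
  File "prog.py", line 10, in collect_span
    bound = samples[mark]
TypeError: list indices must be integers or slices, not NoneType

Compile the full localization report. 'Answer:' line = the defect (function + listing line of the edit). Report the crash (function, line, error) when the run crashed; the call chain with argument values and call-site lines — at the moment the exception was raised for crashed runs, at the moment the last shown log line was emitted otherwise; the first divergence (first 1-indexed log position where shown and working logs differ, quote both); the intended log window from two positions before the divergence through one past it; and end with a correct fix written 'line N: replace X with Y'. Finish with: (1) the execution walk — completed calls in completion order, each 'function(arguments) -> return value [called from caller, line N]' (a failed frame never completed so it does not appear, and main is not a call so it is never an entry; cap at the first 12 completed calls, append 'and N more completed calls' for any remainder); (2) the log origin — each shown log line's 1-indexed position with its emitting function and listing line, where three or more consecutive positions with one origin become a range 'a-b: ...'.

Answer: the defect is in resolve_slot at line 4.
Core observation: After 4 matching log lines the faulty run goes silent, while the working version continues with 'merge_totals called with 9, 3'.
Crash: collect_span, line 10, TypeError.
Call chain: main -> bind_quota([3, 11, 4, 12], 3) (called at line 32) -> collect_span([3, 11, 4, 12], 3) (called at line 24).
First divergence: position 5 — the faulty run's log ends after 4 lines; the working version continues with 'merge_totals called with 9, 3'.
Intended log window:
  3: collect_span start: n=4 cutoff=3
  4: enter resolve_slot: 4 items against 3
  5: merge_totals called with 9, 3
  6: stage result 23
Execution walk:
  resolve_slot([3, 11, 4, 12], 3) -> None  [called from collect_span, line 9]
Origin of each log line:
  1: logged in main at line 31
  2: logged in bind_quota at line 23
  3: logged in collect_span at line 8
  4: logged in resolve_slot at line 2
A correct fix: line 4: replace `samples[mark]` with `samples[limit]`.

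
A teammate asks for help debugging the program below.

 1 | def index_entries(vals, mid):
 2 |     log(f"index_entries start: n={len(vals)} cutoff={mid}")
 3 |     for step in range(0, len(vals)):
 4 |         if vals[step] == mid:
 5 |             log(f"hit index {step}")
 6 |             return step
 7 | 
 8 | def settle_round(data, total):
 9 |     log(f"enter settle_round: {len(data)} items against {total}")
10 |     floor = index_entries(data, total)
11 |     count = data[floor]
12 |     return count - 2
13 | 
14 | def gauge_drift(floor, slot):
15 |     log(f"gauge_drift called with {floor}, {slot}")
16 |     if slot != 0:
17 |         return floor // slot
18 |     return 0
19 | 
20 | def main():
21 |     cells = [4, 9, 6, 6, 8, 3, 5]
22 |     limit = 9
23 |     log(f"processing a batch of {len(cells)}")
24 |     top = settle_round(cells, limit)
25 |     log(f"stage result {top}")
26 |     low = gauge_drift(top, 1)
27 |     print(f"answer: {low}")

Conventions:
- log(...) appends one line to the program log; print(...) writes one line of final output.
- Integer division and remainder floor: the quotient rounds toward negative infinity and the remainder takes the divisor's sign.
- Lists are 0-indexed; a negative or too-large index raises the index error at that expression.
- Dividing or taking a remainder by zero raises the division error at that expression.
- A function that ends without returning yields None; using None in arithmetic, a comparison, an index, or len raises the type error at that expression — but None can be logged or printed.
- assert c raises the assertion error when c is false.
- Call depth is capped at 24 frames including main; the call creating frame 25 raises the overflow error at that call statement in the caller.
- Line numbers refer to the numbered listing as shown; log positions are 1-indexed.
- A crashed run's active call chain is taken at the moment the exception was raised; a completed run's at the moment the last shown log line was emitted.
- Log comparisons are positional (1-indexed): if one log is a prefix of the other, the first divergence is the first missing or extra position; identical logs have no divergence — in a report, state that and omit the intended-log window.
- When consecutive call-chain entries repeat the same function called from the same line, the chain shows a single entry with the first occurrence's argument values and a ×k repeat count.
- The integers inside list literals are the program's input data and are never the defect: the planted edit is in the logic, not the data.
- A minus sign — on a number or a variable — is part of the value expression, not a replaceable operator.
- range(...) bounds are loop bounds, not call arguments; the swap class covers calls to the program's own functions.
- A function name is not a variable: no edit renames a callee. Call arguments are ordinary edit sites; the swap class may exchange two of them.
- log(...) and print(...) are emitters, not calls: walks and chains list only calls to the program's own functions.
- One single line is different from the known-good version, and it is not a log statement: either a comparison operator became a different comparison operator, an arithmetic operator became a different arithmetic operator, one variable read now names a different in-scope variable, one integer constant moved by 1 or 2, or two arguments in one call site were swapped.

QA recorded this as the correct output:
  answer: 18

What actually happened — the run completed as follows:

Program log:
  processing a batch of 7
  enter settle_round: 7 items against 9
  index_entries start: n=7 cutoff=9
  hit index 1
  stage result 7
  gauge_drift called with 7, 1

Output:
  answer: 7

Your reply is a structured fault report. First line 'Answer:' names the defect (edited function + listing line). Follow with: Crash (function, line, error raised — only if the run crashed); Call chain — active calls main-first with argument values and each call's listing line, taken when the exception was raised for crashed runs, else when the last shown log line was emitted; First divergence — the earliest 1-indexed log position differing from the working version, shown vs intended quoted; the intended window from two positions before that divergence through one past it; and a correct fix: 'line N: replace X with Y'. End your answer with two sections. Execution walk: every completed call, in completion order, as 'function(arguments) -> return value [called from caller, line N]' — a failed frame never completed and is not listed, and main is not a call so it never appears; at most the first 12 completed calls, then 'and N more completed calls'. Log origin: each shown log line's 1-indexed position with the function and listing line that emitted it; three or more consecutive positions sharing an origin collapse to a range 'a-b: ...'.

Answer: the defect is in settle_round at line 12.
Key fact: The log first diverges at position 5: the faulty run prints 'stage result 7' where the working version prints 'stage result 18'.
Call chain: main -> gauge_drift(7, 1) (called at line 26).
First divergence: at position 5 the run shows 'stage result 7' where the working version logs 'stage result 18'.
Intended log window:
  3: index_entries start: n=7 cutoff=9
  4: hit index 1
  5: stage result 18
  6: gauge_drift called with 18, 1
Execution walk:
  index_entries([4, 9, 6, 6, 8, 3, 5], 9) -> 1  [called from settle_round, line 10]
  settle_round([4, 9, 6, 6, 8, 3, 5], 9) -> 7  [called from main, line 24]
  gauge_drift(7, 1) -> 7  [called from main, line 26]
Log line origins:
  1 — main, line 23
  2 — settle_round, line 9
  3 — index_entries, line 2
  4 — index_entries, line 5
  5 — main, line 25
  6 — gauge_drift, line 15
A correct fix: line 12: replace `-` with `*`.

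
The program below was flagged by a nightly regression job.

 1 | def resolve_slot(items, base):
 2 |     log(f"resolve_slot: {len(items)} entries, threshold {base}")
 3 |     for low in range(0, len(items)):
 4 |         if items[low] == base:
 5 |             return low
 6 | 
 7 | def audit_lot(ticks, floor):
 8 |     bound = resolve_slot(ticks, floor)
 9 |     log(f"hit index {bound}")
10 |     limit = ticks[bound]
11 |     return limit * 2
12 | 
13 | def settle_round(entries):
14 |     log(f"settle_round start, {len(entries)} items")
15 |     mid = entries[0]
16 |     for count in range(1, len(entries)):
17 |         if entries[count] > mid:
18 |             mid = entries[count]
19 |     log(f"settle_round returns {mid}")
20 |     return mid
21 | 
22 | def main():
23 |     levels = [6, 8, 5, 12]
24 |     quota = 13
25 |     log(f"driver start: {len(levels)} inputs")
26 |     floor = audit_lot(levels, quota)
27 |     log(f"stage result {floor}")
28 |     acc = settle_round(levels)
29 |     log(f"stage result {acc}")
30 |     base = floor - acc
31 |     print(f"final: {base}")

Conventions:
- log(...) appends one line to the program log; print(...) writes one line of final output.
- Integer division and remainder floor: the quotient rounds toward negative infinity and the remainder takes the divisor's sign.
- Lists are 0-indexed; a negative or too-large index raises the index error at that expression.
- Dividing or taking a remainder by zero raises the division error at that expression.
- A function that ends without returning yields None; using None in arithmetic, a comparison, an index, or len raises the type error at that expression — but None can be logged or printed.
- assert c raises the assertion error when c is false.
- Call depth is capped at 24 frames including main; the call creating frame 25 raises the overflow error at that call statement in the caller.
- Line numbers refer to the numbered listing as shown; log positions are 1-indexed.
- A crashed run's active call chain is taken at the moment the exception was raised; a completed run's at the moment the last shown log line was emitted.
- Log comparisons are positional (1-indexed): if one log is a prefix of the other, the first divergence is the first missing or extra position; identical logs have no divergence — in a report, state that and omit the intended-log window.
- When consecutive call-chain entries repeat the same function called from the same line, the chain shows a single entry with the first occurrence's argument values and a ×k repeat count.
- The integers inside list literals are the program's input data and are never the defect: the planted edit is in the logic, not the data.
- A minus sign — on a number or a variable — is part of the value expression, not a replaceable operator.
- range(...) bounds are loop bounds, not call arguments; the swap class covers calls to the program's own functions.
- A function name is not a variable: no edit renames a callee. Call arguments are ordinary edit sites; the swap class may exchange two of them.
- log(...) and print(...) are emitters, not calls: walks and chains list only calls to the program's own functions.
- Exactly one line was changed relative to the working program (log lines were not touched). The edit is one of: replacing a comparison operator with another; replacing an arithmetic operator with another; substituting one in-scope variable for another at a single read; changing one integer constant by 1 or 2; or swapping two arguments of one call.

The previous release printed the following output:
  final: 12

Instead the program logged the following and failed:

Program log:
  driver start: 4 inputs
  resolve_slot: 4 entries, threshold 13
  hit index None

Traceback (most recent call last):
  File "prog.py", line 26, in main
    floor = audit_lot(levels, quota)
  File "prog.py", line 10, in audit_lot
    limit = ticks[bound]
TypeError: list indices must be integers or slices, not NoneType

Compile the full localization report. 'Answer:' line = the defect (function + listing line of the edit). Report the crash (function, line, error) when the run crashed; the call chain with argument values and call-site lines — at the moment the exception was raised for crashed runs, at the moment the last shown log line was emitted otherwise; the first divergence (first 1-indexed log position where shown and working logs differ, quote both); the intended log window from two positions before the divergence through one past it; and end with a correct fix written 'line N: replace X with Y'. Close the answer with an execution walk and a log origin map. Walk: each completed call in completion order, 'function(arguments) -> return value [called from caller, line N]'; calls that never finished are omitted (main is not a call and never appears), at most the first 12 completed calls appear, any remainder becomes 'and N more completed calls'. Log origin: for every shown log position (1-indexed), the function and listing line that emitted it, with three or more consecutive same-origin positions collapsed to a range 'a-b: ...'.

Answer: the defect is in main at line 24.
The tell: The earliest visible damage is log position 2 — 'resolve_slot: 4 entries, threshold 13' rather than the intended 'resolve_slot: 4 entries, threshold 12'.
Crash: audit_lot, line 10, TypeError.
Call chain: main -> audit_lot([6, 8, 5, 12], 13) (called at line 26).
First divergence: position 2 — shown 'resolve_slot: 4 entries, threshold 13', intended 'resolve_slot: 4 entries, threshold 12'.
Intended log window:
  1: driver start: 4 inputs
  2: resolve_slot: 4 entries, threshold 12
  3: hit index 3
Execution walk:
  resolve_slot([6, 8, 5, 12], 13) -> None  [called from audit_lot, line 8]
Log origin:
  1: logged in main at line 25
  2: logged in resolve_slot at line 2
  3: logged in audit_lot at line 9
A correct fix: line 24: replace `13` with `12`.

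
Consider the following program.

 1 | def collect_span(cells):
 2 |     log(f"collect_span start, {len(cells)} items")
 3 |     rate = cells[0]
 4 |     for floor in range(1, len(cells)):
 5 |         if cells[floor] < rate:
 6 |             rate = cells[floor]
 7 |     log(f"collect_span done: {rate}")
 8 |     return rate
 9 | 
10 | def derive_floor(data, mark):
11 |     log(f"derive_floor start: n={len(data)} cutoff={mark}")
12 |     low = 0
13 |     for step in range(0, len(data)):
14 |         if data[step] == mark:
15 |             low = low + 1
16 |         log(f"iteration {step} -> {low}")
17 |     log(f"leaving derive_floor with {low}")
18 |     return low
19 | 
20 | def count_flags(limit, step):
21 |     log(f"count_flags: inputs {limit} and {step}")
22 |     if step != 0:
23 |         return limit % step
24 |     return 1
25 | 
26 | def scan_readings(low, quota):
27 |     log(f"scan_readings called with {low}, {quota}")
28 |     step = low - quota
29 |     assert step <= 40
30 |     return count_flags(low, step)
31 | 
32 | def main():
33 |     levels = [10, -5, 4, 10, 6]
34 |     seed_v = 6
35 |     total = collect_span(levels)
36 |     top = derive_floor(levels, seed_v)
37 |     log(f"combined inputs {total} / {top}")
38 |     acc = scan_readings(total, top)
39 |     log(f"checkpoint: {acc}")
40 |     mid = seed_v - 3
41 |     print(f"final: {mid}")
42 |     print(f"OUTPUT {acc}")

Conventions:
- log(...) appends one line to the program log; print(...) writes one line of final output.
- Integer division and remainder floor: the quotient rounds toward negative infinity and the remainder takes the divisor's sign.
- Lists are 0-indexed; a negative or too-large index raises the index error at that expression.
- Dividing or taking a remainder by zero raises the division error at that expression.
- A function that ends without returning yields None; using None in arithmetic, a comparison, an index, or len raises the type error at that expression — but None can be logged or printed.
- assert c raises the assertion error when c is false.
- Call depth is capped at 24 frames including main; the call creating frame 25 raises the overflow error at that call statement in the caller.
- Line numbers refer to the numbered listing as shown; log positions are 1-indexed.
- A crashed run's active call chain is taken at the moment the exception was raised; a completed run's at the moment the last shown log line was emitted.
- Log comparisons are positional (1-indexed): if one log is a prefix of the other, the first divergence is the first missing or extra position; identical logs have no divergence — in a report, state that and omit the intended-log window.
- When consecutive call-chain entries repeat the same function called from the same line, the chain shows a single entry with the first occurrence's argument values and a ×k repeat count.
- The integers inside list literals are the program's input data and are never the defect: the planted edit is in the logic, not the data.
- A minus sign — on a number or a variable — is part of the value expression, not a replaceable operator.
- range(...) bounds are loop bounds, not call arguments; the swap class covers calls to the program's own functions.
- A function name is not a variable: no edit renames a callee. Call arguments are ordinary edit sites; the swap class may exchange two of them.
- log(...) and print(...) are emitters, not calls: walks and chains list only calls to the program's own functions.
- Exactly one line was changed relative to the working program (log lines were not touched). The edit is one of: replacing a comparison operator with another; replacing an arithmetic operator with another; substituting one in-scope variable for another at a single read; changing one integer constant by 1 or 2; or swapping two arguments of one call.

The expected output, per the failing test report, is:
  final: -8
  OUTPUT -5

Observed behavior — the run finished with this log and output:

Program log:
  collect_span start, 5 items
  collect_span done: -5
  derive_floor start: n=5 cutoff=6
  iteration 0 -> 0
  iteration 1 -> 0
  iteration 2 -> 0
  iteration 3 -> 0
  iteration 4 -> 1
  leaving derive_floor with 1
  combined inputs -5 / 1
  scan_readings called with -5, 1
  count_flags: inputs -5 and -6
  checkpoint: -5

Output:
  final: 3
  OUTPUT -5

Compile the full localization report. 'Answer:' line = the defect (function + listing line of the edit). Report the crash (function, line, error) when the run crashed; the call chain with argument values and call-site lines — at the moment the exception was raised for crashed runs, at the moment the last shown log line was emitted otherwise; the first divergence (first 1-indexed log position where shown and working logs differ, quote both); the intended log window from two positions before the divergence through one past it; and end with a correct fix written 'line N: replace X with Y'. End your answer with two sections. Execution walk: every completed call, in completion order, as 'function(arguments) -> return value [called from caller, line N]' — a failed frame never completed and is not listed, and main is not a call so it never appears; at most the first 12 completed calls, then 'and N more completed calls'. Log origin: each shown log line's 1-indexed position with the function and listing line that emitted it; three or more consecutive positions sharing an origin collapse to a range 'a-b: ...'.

Answer: the defect is in main at line 40.
Key observation: No log line changed; the fault shows up purely in the output.
Call chain: main.
First divergence: there is none — every log position agrees.
Execution walk:
  collect_span([10, -5, 4, 10, 6]) -> -5  [called from main, line 35]
  derive_floor([10, -5, 4, 10, 6], 6) -> 1  [called from main, line 36]
  count_flags(-5, -6) -> -5  [called from scan_readings, line 30]
  scan_readings(-5, 1) -> -5  [called from main, line 38]
Log line origins:
  1: emitted by collect_span (line 2)
  2: emitted by collect_span (line 7)
  3: emitted by derive_floor (line 11)
  4-8: emitted by derive_floor (line 16)
  9: emitted by derive_floor (line 17)
  10: emitted by main (line 37)
  11: emitted by scan_readings (line 27)
  12: emitted by count_flags (line 21)
  13: emitted by main (line 39)
A correct fix: line 40: replace `seed_v` with `acc`.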